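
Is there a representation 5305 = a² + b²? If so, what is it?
11² + 72² (a=11, b=72)

Factorization: 5305 = 5 × 1061
By Fermat: n is sum of two squares iff every prime p ≡ 3 (mod 4) appears to even power.
All primes ≡ 3 (mod 4) appear to even power.
Search a = 0, 1, 2, … for 5305 - a² a perfect square: first hit at a = 11: 5305 - 121 = 5184 = 72².
5305 = 11² + 72² = 121 + 5184 ✓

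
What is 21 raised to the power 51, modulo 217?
91

Repeated squaring. Binary of 51 = 110011.
21^1 ≡ 21 (mod 217); 21^2 ≡ 7 (mod 217); 21^4 ≡ 49 (mod 217); 21^8 ≡ 14 (mod 217); 21^16 ≡ 196 (mod 217); 21^32 ≡ 7 (mod 217)
21^51 = 21^1 × 21^2 × 21^16 × 21^32 ≡ 91 (mod 217)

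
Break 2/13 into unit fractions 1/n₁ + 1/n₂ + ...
1/7 + 1/91

Greedy algorithm:
2/13: ceiling(13/2) = 7, use 1/7
1/91: ceiling(91/1) = 91, use 1/91
Result: 2/13 = 1/7 + 1/91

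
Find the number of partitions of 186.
1171432692373

p(n) counts ways to write n as a sum of positive integers (order ignored).
Euler's pentagonal recurrence: p(k) = p(k-1) + p(k-2) - p(k-5) - p(k-7) + p(k-12) + p(k-15) - ... (offsets j(3j∓1)/2, signs ++--, p(0)=1, p(<0)=0).
DP table for k = 0..185: p(0)=1, p(1)=1, p(2)=2, p(3)=3, p(4)=5, p(5)=7, p(6)=11, p(7)=15, p(8)=22, p(9)=30, p(10)=42, p(11)=56, p(12)=77, p(13)=101, p(14)=135, p(15)=176, p(16)=231, p(17)=297, p(18)=385, p(19)=490, p(20)=627, p(21)=792, p(22)=1002, p(23)=1255, p(24)=1575, p(25)=1958, p(26)=2436, p(27)=3010, p(28)=3718, p(29)=4565, p(30)=5604, p(31)=6842, p(32)=8349, p(33)=10143, p(34)=12310, p(35)=14883, p(36)=17977, p(37)=21637, p(38)=26015, p(39)=31185, p(40)=37338, p(41)=44583, p(42)=53174, p(43)=63261, p(44)=75175, p(45)=89134, p(46)=105558, p(47)=124754, p(48)=147273, p(49)=173525, p(50)=204226, p(51)=239943, p(52)=281589, p(53)=329931, p(54)=386155, p(55)=451276, p(56)=526823, p(57)=614154, p(58)=715220, p(59)=831820, p(60)=966467, p(61)=1121505, p(62)=1300156, p(63)=1505499, p(64)=1741630, p(65)=2012558, p(66)=2323520, p(67)=2679689, p(68)=3087735, p(69)=3554345, p(70)=4087968, p(71)=4697205, p(72)=5392783, p(73)=6185689, p(74)=7089500, p(75)=8118264, p(76)=9289091, p(77)=10619863, p(78)=12132164, p(79)=13848650, p(80)=15796476, p(81)=18004327, p(82)=20506255, p(83)=23338469, p(84)=26543660, p(85)=30167357, p(86)=34262962, p(87)=38887673, p(88)=44108109, p(89)=49995925, p(90)=56634173, p(91)=64112359, p(92)=72533807, p(93)=82010177, p(94)=92669720, p(95)=104651419, p(96)=118114304, p(97)=133230930, p(98)=150198136, p(99)=169229875, p(100)=190569292, p(101)=214481126, p(102)=241265379, p(103)=271248950, p(104)=304801365, p(105)=342325709, p(106)=384276336, p(107)=431149389, p(108)=483502844, p(109)=541946240, p(110)=607163746, p(111)=679903203, p(112)=761002156, p(113)=851376628, p(114)=952050665, p(115)=1064144451, p(116)=1188908248, p(117)=1327710076, p(118)=1482074143, p(119)=1653668665, p(120)=1844349560, p(121)=2056148051, p(122)=2291320912, p(123)=2552338241, p(124)=2841940500, p(125)=3163127352, p(126)=3519222692, p(127)=3913864295, p(128)=4351078600, p(129)=4835271870, p(130)=5371315400, p(131)=5964539504, p(132)=6620830889, p(133)=7346629512, p(134)=8149040695, p(135)=9035836076, p(136)=10015581680, p(137)=11097645016, p(138)=12292341831, p(139)=13610949895, p(140)=15065878135, p(141)=16670689208, p(142)=18440293320, p(143)=20390982757, p(144)=22540654445, p(145)=24908858009, p(146)=27517052599, p(147)=30388671978, p(148)=33549419497, p(149)=37027355200, p(150)=40853235313, p(151)=45060624582, p(152)=49686288421, p(153)=54770336324, p(154)=60356673280, p(155)=66493182097, p(156)=73232243759, p(157)=80630964769, p(158)=88751778802, p(159)=97662728555, p(160)=107438159466, p(161)=118159068427, p(162)=129913904637, p(163)=142798995930, p(164)=156919475295, p(165)=172389800255, p(166)=189334822579, p(167)=207890420102, p(168)=228204732751, p(169)=250438925115, p(170)=274768617130, p(171)=301384802048, p(172)=330495499613, p(173)=362326859895, p(174)=397125074750, p(175)=435157697830, p(176)=476715857290, p(177)=522115831195, p(178)=571701605655, p(179)=625846753120, p(180)=684957390936, p(181)=749474411781, p(182)=819876908323, p(183)=896684817527, p(184)=980462880430, p(185)=1071823774337.
Final step: p(186) = p(185) + p(184) - p(181) - p(179) + p(174) + p(171) - p(164) - p(160) + p(151) + p(146) - p(135) - p(129) + p(116) + p(109) - p(94) - p(86) + p(69) + p(60) - p(41) - p(31) + p(10)
= 1071823774337 + 980462880430 - 749474411781 - 625846753120 + 397125074750 + 301384802048 - 156919475295 - 107438159466 + 45060624582 + 27517052599 - 9035836076 - 4835271870 + 1188908248 + 541946240 - 92669720 - 34262962 + 3554345 + 966467 - 44583 - 6842 + 42
= 1171432692373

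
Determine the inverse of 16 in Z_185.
81

gcd(16, 185) = 1, so the inverse exists.
Extended Euclidean algorithm on (185, 16):
185 = 11 × 16 + 9  ⟹  9 = (1)·185 + (-11)·16
16 = 1 × 9 + 7  ⟹  7 = (-1)·185 + (12)·16
9 = 1 × 7 + 2  ⟹  2 = (2)·185 + (-23)·16
7 = 3 × 2 + 1  ⟹  1 = (-7)·185 + (81)·16
So (81)·16 ≡ 1 (mod 185), i.e. 16^(-1) ≡ 81 (mod 185).
Check: 16 × 81 = 1296 ≡ 1 (mod 185)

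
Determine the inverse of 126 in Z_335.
226

gcd(126, 335) = 1, so the inverse exists.
Extended Euclidean algorithm on (335, 126):
335 = 2 × 126 + 83  ⟹  83 = (1)·335 + (-2)·126
126 = 1 × 83 + 43  ⟹  43 = (-1)·335 + (3)·126
83 = 1 × 43 + 40  ⟹  40 = (2)·335 + (-5)·126
43 = 1 × 40 + 3  ⟹  3 = (-3)·335 + (8)·126
40 = 13 × 3 + 1  ⟹  1 = (41)·335 + (-109)·126
So (-109)·126 ≡ 1 (mod 335), i.e. 126^(-1) ≡ -109 ≡ 226 (mod 335).
Check: 126 × 226 = 28476 ≡ 1 (mod 335)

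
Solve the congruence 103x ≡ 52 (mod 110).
x ≡ 24 (mod 110)

gcd(103, 110) = 1, which divides 52, so solutions exist.
Find 103^(-1) mod 110 by the extended Euclidean algorithm:
110 = 1 × 103 + 7  ⟹  7 = (1)·110 + (-1)·103
103 = 14 × 7 + 5  ⟹  5 = (-14)·110 + (15)·103
7 = 1 × 5 + 2  ⟹  2 = (15)·110 + (-16)·103
5 = 2 × 2 + 1  ⟹  1 = (-44)·110 + (47)·103
So (47)·103 ≡ 1 (mod 110), i.e. 103^(-1) ≡ 47 (mod 110).
x ≡ 47 × 52 = 2444 ≡ 24 (mod 110).
Check: 103 × 24 = 2472 ≡ 52 (mod 110).
Unique solution: x ≡ 24 (mod 110)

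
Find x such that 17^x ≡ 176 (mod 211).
4

Baby-step giant-step with step n = ⌈√211⌉ = 15.
Baby steps 17^j mod 211 (j:value) for j=0..14: 0:1, 1:17, 2:78, 3:60, 4:176, 5:38, 6:13, 7:10, 8:170, 9:147, 10:178, 11:72, 12:169, 13:130, 14:100.
h = 176 is already in the table at j=4, so x = 4.
Check: 17^4 ≡ 176 (mod 211).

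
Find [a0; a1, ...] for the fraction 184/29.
[6; 2, 1, 9]

Euclidean algorithm steps:
184 = 6 × 29 + 10
29 = 2 × 10 + 9
10 = 1 × 9 + 1
9 = 9 × 1 + 0
Continued fraction: [6; 2, 1, 9]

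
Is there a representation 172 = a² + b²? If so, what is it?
Not possible

Factorization: 172 = 2^2 × 43
By Fermat: n is sum of two squares iff every prime p ≡ 3 (mod 4) appears to even power.
Prime(s) ≡ 3 (mod 4) with odd exponent: [(43, 1)]
Therefore 172 cannot be expressed as a² + b².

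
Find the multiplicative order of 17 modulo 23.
22

23 is prime, so ord(17) divides φ(23) = 22.
Divisors of 22: 1, 2, 11, 22.
Repeated squaring: 17^1 ≡ 17, 17^2 ≡ 13, 17^4 ≡ 8, 17^8 ≡ 18, 17^16 ≡ 2 (mod 23).
Test 17^d mod 23 for each divisor d in increasing order:
17^1 ≡ 17
17^2 ≡ 13
17^11 = 17^8·17^2·17^1 ≡ 22
17^22 = 17^16·17^4·17^2 ≡ 1  ← first divisor giving 1
The order is 22.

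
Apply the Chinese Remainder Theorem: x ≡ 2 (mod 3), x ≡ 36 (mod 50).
86

Using Chinese Remainder Theorem:
M = 3 × 50 = 150
M1 = 50, M2 = 3
y1 = 50^(-1) mod 3 = 2
y2 = 3^(-1) mod 50 = 17
x = (2×50×2 + 36×3×17) mod 150 = 86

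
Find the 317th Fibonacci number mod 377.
34

Matrix identity: Q^n = [[F_(n+1), F_n], [F_n, F_(n-1)]] with Q = [[1,1],[1,0]].
n = 317 = 100111101₂. Square-and-multiply, entries mod 377:
Q^1 = [[1,1],[1,0]]
Q^2 = (Q^1)² = [[2,1],[1,1]]
Q^4 = (Q^2)² = [[5,3],[3,2]]
Q^9 = (Q^4)²·Q = [[55,34],[34,21]]
Q^19 = (Q^9)²·Q = [[356,34],[34,322]]
Q^39 = (Q^19)²·Q = [[144,89],[89,55]]
Q^79 = (Q^39)²·Q = [[374,5],[5,369]]
Q^158 = (Q^79)² = [[34,322],[322,89]]
Q^317 = (Q^158)²·Q = [[55,34],[34,21]]
F_317 mod 377 = Q^317[0][1] = 34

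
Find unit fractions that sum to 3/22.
1/8 + 1/88

Greedy algorithm:
3/22: ceiling(22/3) = 8, use 1/8
1/88: ceiling(88/1) = 88, use 1/88
Result: 3/22 = 1/8 + 1/88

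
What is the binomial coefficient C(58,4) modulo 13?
2

Using Lucas' theorem:
Write n=58 and k=4 in base 13:
n in base 13: [4, 6]
k in base 13: [0, 4]
C(58,4) mod 13 = ∏ C(n_i, k_i) mod 13
Digit binomials (mod 13): C(4,0) = 1; C(6,4) = 15 ≡ 2
Product: 1 × 2 = 2 ≡ 2 (mod 13)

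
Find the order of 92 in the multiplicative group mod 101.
25

101 is prime, so ord(92) divides φ(101) = 100.
Divisors of 100: 1, 2, 4, 5, 10, 20, 25, 50, 100.
Repeated squaring: 92^1 ≡ 92, 92^2 ≡ 81, 92^4 ≡ 97, 92^8 ≡ 16, 92^16 ≡ 54, 92^32 ≡ 88, 92^64 ≡ 68 (mod 101).
Test 92^d mod 101 for each divisor d in increasing order:
92^1 ≡ 92
92^2 ≡ 81
92^4 ≡ 97
92^5 = 92^4·92^1 ≡ 36
92^10 = 92^8·92^2 ≡ 84
92^20 = 92^16·92^4 ≡ 87
92^25 = 92^16·92^8·92^1 ≡ 1  ← first divisor giving 1
The order is 25.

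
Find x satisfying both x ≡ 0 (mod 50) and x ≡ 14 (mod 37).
1050

Using Chinese Remainder Theorem:
M = 50 × 37 = 1850
M1 = 37, M2 = 50
y1 = 37^(-1) mod 50 = 23
y2 = 50^(-1) mod 37 = 20
x = (0×37×23 + 14×50×20) mod 1850 = 1050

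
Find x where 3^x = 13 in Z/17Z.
4

Baby-step giant-step with step n = ⌈√17⌉ = 5.
Baby steps 3^j mod 17 (j:value) for j=0..4: 0:1, 1:3, 2:9, 3:10, 4:13.
h = 13 is already in the table at j=4, so x = 4.
Check: 3^4 ≡ 13 (mod 17).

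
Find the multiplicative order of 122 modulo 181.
10

181 is prime, so ord(122) divides φ(181) = 180.
Divisors of 180: 1, 2, 3, 4, 5, 6, 9, 10, 12, 15, 18, 20, 30, 36, 45, 60, 90, 180.
Repeated squaring: 122^1 ≡ 122, 122^2 ≡ 42, 122^4 ≡ 135, 122^8 ≡ 125, 122^16 ≡ 59, 122^32 ≡ 42, 122^64 ≡ 135, 122^128 ≡ 125 (mod 181).
Test 122^d mod 181 for each divisor d in increasing order:
122^1 ≡ 122
122^2 ≡ 42
122^3 = 122^2·122^1 ≡ 56
122^4 ≡ 135
122^5 = 122^4·122^1 ≡ 180
122^6 = 122^4·122^2 ≡ 59
122^9 = 122^8·122^1 ≡ 46
122^10 = 122^8·122^2 ≡ 1  ← first divisor giving 1
The order is 10.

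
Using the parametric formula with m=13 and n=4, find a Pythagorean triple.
(153, 104, 185)

Euclid's formula: a = m² - n², b = 2mn, c = m² + n²
m = 13, n = 4
a = 13² - 4² = 169 - 16 = 153
b = 2 × 13 × 4 = 104
c = 13² + 4² = 169 + 16 = 185
Verification: 153² + 104² = 23409 + 10816 = 34225 = 185² ✓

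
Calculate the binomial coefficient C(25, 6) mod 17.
11

Using Lucas' theorem:
Write n=25 and k=6 in base 17:
n in base 17: [1, 8]
k in base 17: [0, 6]
C(25,6) mod 17 = ∏ C(n_i, k_i) mod 17
Digit binomials (mod 17): C(1,0) = 1; C(8,6) = 28 ≡ 11
Product: 1 × 11 = 11 ≡ 11 (mod 17)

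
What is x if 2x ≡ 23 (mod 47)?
x ≡ 35 (mod 47)

gcd(2, 47) = 1, which divides 23, so solutions exist.
Find 2^(-1) mod 47 by the extended Euclidean algorithm:
47 = 23 × 2 + 1  ⟹  1 = (1)·47 + (-23)·2
So (-23)·2 ≡ 1 (mod 47), i.e. 2^(-1) ≡ -23 ≡ 24 (mod 47).
x ≡ 24 × 23 = 552 ≡ 35 (mod 47).
Check: 2 × 35 = 70 ≡ 23 (mod 47).
Unique solution: x ≡ 35 (mod 47)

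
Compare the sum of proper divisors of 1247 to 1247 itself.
deficient

Proper divisors of 1247: sum = 1 + 29 + 43 = 73
Since 73 < 1247, 1247 is deficient.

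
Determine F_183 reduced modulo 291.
136

Matrix identity: Q^n = [[F_(n+1), F_n], [F_n, F_(n-1)]] with Q = [[1,1],[1,0]].
n = 183 = 10110111₂. Square-and-multiply, entries mod 291:
Q^1 = [[1,1],[1,0]]
Q^2 = (Q^1)² = [[2,1],[1,1]]
Q^5 = (Q^2)²·Q = [[8,5],[5,3]]
Q^11 = (Q^5)²·Q = [[144,89],[89,55]]
Q^22 = (Q^11)² = [[139,251],[251,179]]
Q^45 = (Q^22)²·Q = [[53,260],[260,84]]
Q^91 = (Q^45)²·Q = [[105,278],[278,118]]
Q^183 = (Q^91)²·Q = [[147,136],[136,11]]
F_183 mod 291 = Q^183[0][1] = 136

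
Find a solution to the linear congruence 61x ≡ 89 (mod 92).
x ≡ 9 (mod 92)

gcd(61, 92) = 1, which divides 89, so solutions exist.
Find 61^(-1) mod 92 by the extended Euclidean algorithm:
92 = 1 × 61 + 31  ⟹  31 = (1)·92 + (-1)·61
61 = 1 × 31 + 30  ⟹  30 = (-1)·92 + (2)·61
31 = 1 × 30 + 1  ⟹  1 = (2)·92 + (-3)·61
So (-3)·61 ≡ 1 (mod 92), i.e. 61^(-1) ≡ -3 ≡ 89 (mod 92).
x ≡ 89 × 89 = 7921 ≡ 9 (mod 92).
Check: 61 × 9 = 549 ≡ 89 (mod 92).
Unique solution: x ≡ 9 (mod 92)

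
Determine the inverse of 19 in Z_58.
55

gcd(19, 58) = 1, so the inverse exists.
Extended Euclidean algorithm on (58, 19):
58 = 3 × 19 + 1  ⟹  1 = (1)·58 + (-3)·19
So (-3)·19 ≡ 1 (mod 58), i.e. 19^(-1) ≡ -3 ≡ 55 (mod 58).
Check: 19 × 55 = 1045 ≡ 1 (mod 58)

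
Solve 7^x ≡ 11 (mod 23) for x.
19

Baby-step giant-step with step n = ⌈√23⌉ = 5.
Baby steps 7^j mod 23 (j:value) for j=0..4: 0:1, 1:7, 2:3, 3:21, 4:9.
Giant-step multiplier: 7^(-5) ≡ 7^(22-5) = 7^17 ≡ 19 (mod 23).
Giant steps γ_i = 11·19^i mod 23: γ_0=11, γ_1=2, γ_2=15, γ_3=9 (in table at j=4).
x = i·n + j = 3·5 + 4 = 19.
Check: 7^19 ≡ 11 (mod 23).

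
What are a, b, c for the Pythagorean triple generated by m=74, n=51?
(2875, 7548, 8077)

Euclid's formula: a = m² - n², b = 2mn, c = m² + n²
m = 74, n = 51
a = 74² - 51² = 5476 - 2601 = 2875
b = 2 × 74 × 51 = 7548
c = 74² + 51² = 5476 + 2601 = 8077
Verification: 2875² + 7548² = 8265625 + 56972304 = 65237929 = 8077² ✓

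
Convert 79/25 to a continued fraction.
[3; 6, 4]

Euclidean algorithm steps:
79 = 3 × 25 + 4
25 = 6 × 4 + 1
4 = 4 × 1 + 0
Continued fraction: [3; 6, 4]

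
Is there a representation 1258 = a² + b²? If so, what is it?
13² + 33² (a=13, b=33)

Factorization: 1258 = 2 × 17 × 37
By Fermat: n is sum of two squares iff every prime p ≡ 3 (mod 4) appears to even power.
All primes ≡ 3 (mod 4) appear to even power.
Search a = 0, 1, 2, … for 1258 - a² a perfect square: first hit at a = 13: 1258 - 169 = 1089 = 33².
1258 = 13² + 33² = 169 + 1089 ✓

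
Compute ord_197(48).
196

197 is prime, so ord(48) divides φ(197) = 196.
Divisors of 196: 1, 2, 4, 7, 14, 28, 49, 98, 196.
Repeated squaring: 48^1 ≡ 48, 48^2 ≡ 137, 48^4 ≡ 54, 48^8 ≡ 158, 48^16 ≡ 142, 48^32 ≡ 70, 48^64 ≡ 172, 48^128 ≡ 34 (mod 197).
Test 48^d mod 197 for each divisor d in increasing order:
48^1 ≡ 48
48^2 ≡ 137
48^4 ≡ 54
48^7 = 48^4·48^2·48^1 ≡ 110
48^14 = 48^8·48^4·48^2 ≡ 83
48^28 = 48^16·48^8·48^4 ≡ 191
48^49 = 48^32·48^16·48^1 ≡ 183
48^98 = 48^64·48^32·48^2 ≡ 196
48^196 = 48^128·48^64·48^4 ≡ 1  ← first divisor giving 1
The order is 196.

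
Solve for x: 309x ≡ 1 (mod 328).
69

gcd(309, 328) = 1, so the inverse exists.
Extended Euclidean algorithm on (328, 309):
328 = 1 × 309 + 19  ⟹  19 = (1)·328 + (-1)·309
309 = 16 × 19 + 5  ⟹  5 = (-16)·328 + (17)·309
19 = 3 × 5 + 4  ⟹  4 = (49)·328 + (-52)·309
5 = 1 × 4 + 1  ⟹  1 = (-65)·328 + (69)·309
So (69)·309 ≡ 1 (mod 328), i.e. 309^(-1) ≡ 69 (mod 328).
Check: 309 × 69 = 21321 ≡ 1 (mod 328)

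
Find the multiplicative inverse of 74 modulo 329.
289

gcd(74, 329) = 1, so the inverse exists.
Extended Euclidean algorithm on (329, 74):
329 = 4 × 74 + 33  ⟹  33 = (1)·329 + (-4)·74
74 = 2 × 33 + 8  ⟹  8 = (-2)·329 + (9)·74
33 = 4 × 8 + 1  ⟹  1 = (9)·329 + (-40)·74
So (-40)·74 ≡ 1 (mod 329), i.e. 74^(-1) ≡ -40 ≡ 289 (mod 329).
Check: 74 × 289 = 21386 ≡ 1 (mod 329)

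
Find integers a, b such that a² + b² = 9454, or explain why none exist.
Not possible

Factorization: 9454 = 2 × 29 × 163
By Fermat: n is sum of two squares iff every prime p ≡ 3 (mod 4) appears to even power.
Prime(s) ≡ 3 (mod 4) with odd exponent: [(163, 1)]
Therefore 9454 cannot be expressed as a² + b².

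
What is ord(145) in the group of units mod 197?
196

197 is prime, so ord(145) divides φ(197) = 196.
Divisors of 196: 1, 2, 4, 7, 14, 28, 49, 98, 196.
Repeated squaring: 145^1 ≡ 145, 145^2 ≡ 143, 145^4 ≡ 158, 145^8 ≡ 142, 145^16 ≡ 70, 145^32 ≡ 172, 145^64 ≡ 34, 145^128 ≡ 171 (mod 197).
Test 145^d mod 197 for each divisor d in increasing order:
145^1 ≡ 145
145^2 ≡ 143
145^4 ≡ 158
145^7 = 145^4·145^2·145^1 ≡ 20
145^14 = 145^8·145^4·145^2 ≡ 6
145^28 = 145^16·145^8·145^4 ≡ 36
145^49 = 145^32·145^16·145^1 ≡ 183
145^98 = 145^64·145^32·145^2 ≡ 196
145^196 = 145^128·145^64·145^4 ≡ 1  ← first divisor giving 1
The order is 196.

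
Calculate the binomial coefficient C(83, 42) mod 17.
3

Using Lucas' theorem:
Write n=83 and k=42 in base 17:
n in base 17: [4, 15]
k in base 17: [2, 8]
C(83,42) mod 17 = ∏ C(n_i, k_i) mod 17
Digit binomials (mod 17): C(4,2) = 6; C(15,8) = 6435 ≡ 9
Product: 6 × 9 = 54 ≡ 3 (mod 17)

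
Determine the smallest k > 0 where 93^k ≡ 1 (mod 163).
81

163 is prime, so ord(93) divides φ(163) = 162.
Divisors of 162: 1, 2, 3, 6, 9, 18, 27, 54, 81, 162.
Repeated squaring: 93^1 ≡ 93, 93^2 ≡ 10, 93^4 ≡ 100, 93^8 ≡ 57, 93^16 ≡ 152, 93^32 ≡ 121, 93^64 ≡ 134, 93^128 ≡ 26 (mod 163).
Test 93^d mod 163 for each divisor d in increasing order:
93^1 ≡ 93
93^2 ≡ 10
93^3 = 93^2·93^1 ≡ 115
93^6 = 93^4·93^2 ≡ 22
93^9 = 93^8·93^1 ≡ 85
93^18 = 93^16·93^2 ≡ 53
93^27 = 93^16·93^8·93^2·93^1 ≡ 104
93^54 = 93^32·93^16·93^4·93^2 ≡ 58
93^81 = 93^64·93^16·93^1 ≡ 1  ← first divisor giving 1
The order is 81.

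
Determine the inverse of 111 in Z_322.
293

gcd(111, 322) = 1, so the inverse exists.
Extended Euclidean algorithm on (322, 111):
322 = 2 × 111 + 100  ⟹  100 = (1)·322 + (-2)·111
111 = 1 × 100 + 11  ⟹  11 = (-1)·322 + (3)·111
100 = 9 × 11 + 1  ⟹  1 = (10)·322 + (-29)·111
So (-29)·111 ≡ 1 (mod 322), i.e. 111^(-1) ≡ -29 ≡ 293 (mod 322).
Check: 111 × 293 = 32523 ≡ 1 (mod 322)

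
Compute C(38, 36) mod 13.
1

Using Lucas' theorem:
Write n=38 and k=36 in base 13:
n in base 13: [2, 12]
k in base 13: [2, 10]
C(38,36) mod 13 = ∏ C(n_i, k_i) mod 13
Digit binomials (mod 13): C(2,2) = 1; C(12,10) = 66 ≡ 1
Product: 1 × 1 = 1 ≡ 1 (mod 13)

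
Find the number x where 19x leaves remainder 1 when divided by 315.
199

gcd(19, 315) = 1, so the inverse exists.
Extended Euclidean algorithm on (315, 19):
315 = 16 × 19 + 11  ⟹  11 = (1)·315 + (-16)·19
19 = 1 × 11 + 8  ⟹  8 = (-1)·315 + (17)·19
11 = 1 × 8 + 3  ⟹  3 = (2)·315 + (-33)·19
8 = 2 × 3 + 2  ⟹  2 = (-5)·315 + (83)·19
3 = 1 × 2 + 1  ⟹  1 = (7)·315 + (-116)·19
So (-116)·19 ≡ 1 (mod 315), i.e. 19^(-1) ≡ -116 ≡ 199 (mod 315).
Check: 19 × 199 = 3781 ≡ 1 (mod 315)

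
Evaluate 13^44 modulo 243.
160

Repeated squaring. Binary of 44 = 101100.
13^1 ≡ 13 (mod 243); 13^2 ≡ 169 (mod 243); 13^4 ≡ 130 (mod 243); 13^8 ≡ 133 (mod 243); 13^16 ≡ 193 (mod 243); 13^32 ≡ 70 (mod 243)
13^44 = 13^4 × 13^8 × 13^32 ≡ 160 (mod 243)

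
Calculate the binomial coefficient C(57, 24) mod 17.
0

Using Lucas' theorem:
Write n=57 and k=24 in base 17:
n in base 17: [3, 6]
k in base 17: [1, 7]
C(57,24) mod 17 = ∏ C(n_i, k_i) mod 17
Digit binomials (mod 17): C(3,1) = 3; C(6,7) = 0 (k_i > n_i)
Product: 3 × 0 = 0 ≡ 0 (mod 17)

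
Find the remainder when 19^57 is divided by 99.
46

Repeated squaring. Binary of 57 = 111001.
19^1 ≡ 19 (mod 99); 19^2 ≡ 64 (mod 99); 19^4 ≡ 37 (mod 99); 19^8 ≡ 82 (mod 99); 19^16 ≡ 91 (mod 99); 19^32 ≡ 64 (mod 99)
19^57 = 19^1 × 19^8 × 19^16 × 19^32 ≡ 46 (mod 99)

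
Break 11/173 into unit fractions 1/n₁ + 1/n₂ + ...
1/16 + 1/923 + 1/2554864

Greedy algorithm:
11/173: ceiling(173/11) = 16, use 1/16
3/2768: ceiling(2768/3) = 923, use 1/923
1/2554864: ceiling(2554864/1) = 2554864, use 1/2554864
Result: 11/173 = 1/16 + 1/923 + 1/2554864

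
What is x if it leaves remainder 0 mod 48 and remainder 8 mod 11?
96

Using Chinese Remainder Theorem:
M = 48 × 11 = 528
M1 = 11, M2 = 48
y1 = 11^(-1) mod 48 = 35
y2 = 48^(-1) mod 11 = 3
x = (0×11×35 + 8×48×3) mod 528 = 96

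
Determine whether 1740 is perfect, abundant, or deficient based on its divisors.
abundant

Proper divisors of 1740: sum = 1 + 2 + 3 + 4 + 5 + 6 + 10 + 12 + ... + 348 + 435 + 580 + 870 (23 divisors) = 3300
Since 3300 > 1740, 1740 is abundant.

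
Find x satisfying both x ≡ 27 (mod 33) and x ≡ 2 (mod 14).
324

Using Chinese Remainder Theorem:
M = 33 × 14 = 462
M1 = 14, M2 = 33
y1 = 14^(-1) mod 33 = 26
y2 = 33^(-1) mod 14 = 3
x = (27×14×26 + 2×33×3) mod 462 = 324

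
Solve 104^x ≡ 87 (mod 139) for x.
105

Baby-step giant-step with step n = ⌈√139⌉ = 12.
Baby steps 104^j mod 139 (j:value) for j=0..11: 0:1, 1:104, 2:113, 3:76, 4:120, 5:109, 6:77, 7:85, 8:83, 9:14, 10:66, 11:53.
Giant-step multiplier: 104^(-12) ≡ 104^(138-12) = 104^126 ≡ 55 (mod 139).
Giant steps γ_i = 87·55^i mod 139: γ_0=87, γ_1=59, γ_2=48, γ_3=138, γ_4=84, γ_5=33, γ_6=8, γ_7=23, γ_8=14 (in table at j=9).
x = i·n + j = 8·12 + 9 = 105.
Check: 104^105 ≡ 87 (mod 139).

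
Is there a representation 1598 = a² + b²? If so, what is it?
Not possible

Factorization: 1598 = 2 × 17 × 47
By Fermat: n is sum of two squares iff every prime p ≡ 3 (mod 4) appears to even power.
Prime(s) ≡ 3 (mod 4) with odd exponent: [(47, 1)]
Therefore 1598 cannot be expressed as a² + b².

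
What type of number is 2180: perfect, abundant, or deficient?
abundant

Proper divisors of 2180: sum = 1 + 2 + 4 + 5 + 10 + 20 + 109 + 218 + 436 + 545 + 1090 = 2440
Since 2440 > 2180, 2180 is abundant.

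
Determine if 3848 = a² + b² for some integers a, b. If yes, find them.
2² + 62² (a=2, b=62)

Factorization: 3848 = 2^3 × 13 × 37
By Fermat: n is sum of two squares iff every prime p ≡ 3 (mod 4) appears to even power.
All primes ≡ 3 (mod 4) appear to even power.
Search a = 0, 1, 2, … for 3848 - a² a perfect square: first hit at a = 2: 3848 - 4 = 3844 = 62².
3848 = 2² + 62² = 4 + 3844 ✓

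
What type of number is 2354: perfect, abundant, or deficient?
deficient

Proper divisors of 2354: sum = 1 + 2 + 11 + 22 + 107 + 214 + 1177 = 1534
Since 1534 < 2354, 2354 is deficient.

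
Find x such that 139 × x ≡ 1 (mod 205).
59

gcd(139, 205) = 1, so the inverse exists.
Extended Euclidean algorithm on (205, 139):
205 = 1 × 139 + 66  ⟹  66 = (1)·205 + (-1)·139
139 = 2 × 66 + 7  ⟹  7 = (-2)·205 + (3)·139
66 = 9 × 7 + 3  ⟹  3 = (19)·205 + (-28)·139
7 = 2 × 3 + 1  ⟹  1 = (-40)·205 + (59)·139
So (59)·139 ≡ 1 (mod 205), i.e. 139^(-1) ≡ 59 (mod 205).
Check: 139 × 59 = 8201 ≡ 1 (mod 205)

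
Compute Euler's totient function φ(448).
192

448 = 2^6 × 7
φ(n) = n × ∏(1 - 1/p) for each prime p dividing n
φ(448) = 448 × (1 - 1/2) × (1 - 1/7) = 192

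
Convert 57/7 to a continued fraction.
[8; 7]

Euclidean algorithm steps:
57 = 8 × 7 + 1
7 = 7 × 1 + 0
Continued fraction: [8; 7]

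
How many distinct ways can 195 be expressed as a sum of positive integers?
2580840212973

p(n) counts ways to write n as a sum of positive integers (order ignored).
Euler's pentagonal recurrence: p(k) = p(k-1) + p(k-2) - p(k-5) - p(k-7) + p(k-12) + p(k-15) - ... (offsets j(3j∓1)/2, signs ++--, p(0)=1, p(<0)=0).
DP table for k = 0..194: p(0)=1, p(1)=1, p(2)=2, p(3)=3, p(4)=5, p(5)=7, p(6)=11, p(7)=15, p(8)=22, p(9)=30, p(10)=42, p(11)=56, p(12)=77, p(13)=101, p(14)=135, p(15)=176, p(16)=231, p(17)=297, p(18)=385, p(19)=490, p(20)=627, p(21)=792, p(22)=1002, p(23)=1255, p(24)=1575, p(25)=1958, p(26)=2436, p(27)=3010, p(28)=3718, p(29)=4565, p(30)=5604, p(31)=6842, p(32)=8349, p(33)=10143, p(34)=12310, p(35)=14883, p(36)=17977, p(37)=21637, p(38)=26015, p(39)=31185, p(40)=37338, p(41)=44583, p(42)=53174, p(43)=63261, p(44)=75175, p(45)=89134, p(46)=105558, p(47)=124754, p(48)=147273, p(49)=173525, p(50)=204226, p(51)=239943, p(52)=281589, p(53)=329931, p(54)=386155, p(55)=451276, p(56)=526823, p(57)=614154, p(58)=715220, p(59)=831820, p(60)=966467, p(61)=1121505, p(62)=1300156, p(63)=1505499, p(64)=1741630, p(65)=2012558, p(66)=2323520, p(67)=2679689, p(68)=3087735, p(69)=3554345, p(70)=4087968, p(71)=4697205, p(72)=5392783, p(73)=6185689, p(74)=7089500, p(75)=8118264, p(76)=9289091, p(77)=10619863, p(78)=12132164, p(79)=13848650, p(80)=15796476, p(81)=18004327, p(82)=20506255, p(83)=23338469, p(84)=26543660, p(85)=30167357, p(86)=34262962, p(87)=38887673, p(88)=44108109, p(89)=49995925, p(90)=56634173, p(91)=64112359, p(92)=72533807, p(93)=82010177, p(94)=92669720, p(95)=104651419, p(96)=118114304, p(97)=133230930, p(98)=150198136, p(99)=169229875, p(100)=190569292, p(101)=214481126, p(102)=241265379, p(103)=271248950, p(104)=304801365, p(105)=342325709, p(106)=384276336, p(107)=431149389, p(108)=483502844, p(109)=541946240, p(110)=607163746, p(111)=679903203, p(112)=761002156, p(113)=851376628, p(114)=952050665, p(115)=1064144451, p(116)=1188908248, p(117)=1327710076, p(118)=1482074143, p(119)=1653668665, p(120)=1844349560, p(121)=2056148051, p(122)=2291320912, p(123)=2552338241, p(124)=2841940500, p(125)=3163127352, p(126)=3519222692, p(127)=3913864295, p(128)=4351078600, p(129)=4835271870, p(130)=5371315400, p(131)=5964539504, p(132)=6620830889, p(133)=7346629512, p(134)=8149040695, p(135)=9035836076, p(136)=10015581680, p(137)=11097645016, p(138)=12292341831, p(139)=13610949895, p(140)=15065878135, p(141)=16670689208, p(142)=18440293320, p(143)=20390982757, p(144)=22540654445, p(145)=24908858009, p(146)=27517052599, p(147)=30388671978, p(148)=33549419497, p(149)=37027355200, p(150)=40853235313, p(151)=45060624582, p(152)=49686288421, p(153)=54770336324, p(154)=60356673280, p(155)=66493182097, p(156)=73232243759, p(157)=80630964769, p(158)=88751778802, p(159)=97662728555, p(160)=107438159466, p(161)=118159068427, p(162)=129913904637, p(163)=142798995930, p(164)=156919475295, p(165)=172389800255, p(166)=189334822579, p(167)=207890420102, p(168)=228204732751, p(169)=250438925115, p(170)=274768617130, p(171)=301384802048, p(172)=330495499613, p(173)=362326859895, p(174)=397125074750, p(175)=435157697830, p(176)=476715857290, p(177)=522115831195, p(178)=571701605655, p(179)=625846753120, p(180)=684957390936, p(181)=749474411781, p(182)=819876908323, p(183)=896684817527, p(184)=980462880430, p(185)=1071823774337, p(186)=1171432692373, p(187)=1280011042268, p(188)=1398341745571, p(189)=1527273599625, p(190)=1667727404093, p(191)=1820701100652, p(192)=1987276856363, p(193)=2168627105469, p(194)=2366022741845.
Final step: p(195) = p(194) + p(193) - p(190) - p(188) + p(183) + p(180) - p(173) - p(169) + p(160) + p(155) - p(144) - p(138) + p(125) + p(118) - p(103) - p(95) + p(78) + p(69) - p(50) - p(40) + p(19) + p(8)
= 2366022741845 + 2168627105469 - 1667727404093 - 1398341745571 + 896684817527 + 684957390936 - 362326859895 - 250438925115 + 107438159466 + 66493182097 - 22540654445 - 12292341831 + 3163127352 + 1482074143 - 271248950 - 104651419 + 12132164 + 3554345 - 204226 - 37338 + 490 + 22
= 2580840212973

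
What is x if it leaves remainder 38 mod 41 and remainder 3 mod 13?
120

Using Chinese Remainder Theorem:
M = 41 × 13 = 533
M1 = 13, M2 = 41
y1 = 13^(-1) mod 41 = 19
y2 = 41^(-1) mod 13 = 7
x = (38×13×19 + 3×41×7) mod 533 = 120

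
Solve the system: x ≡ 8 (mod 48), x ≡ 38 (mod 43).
296

Using Chinese Remainder Theorem:
M = 48 × 43 = 2064
M1 = 43, M2 = 48
y1 = 43^(-1) mod 48 = 19
y2 = 48^(-1) mod 43 = 26
x = (8×43×19 + 38×48×26) mod 2064 = 296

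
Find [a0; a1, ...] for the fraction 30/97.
[0; 3, 4, 3, 2]

Euclidean algorithm steps:
30 = 0 × 97 + 30
97 = 3 × 30 + 7
30 = 4 × 7 + 2
7 = 3 × 2 + 1
2 = 2 × 1 + 0
Continued fraction: [0; 3, 4, 3, 2]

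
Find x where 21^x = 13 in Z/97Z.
5

Baby-step giant-step with step n = ⌈√97⌉ = 10.
Baby steps 21^j mod 97 (j:value) for j=0..9: 0:1, 1:21, 2:53, 3:46, 4:93, 5:13, 6:79, 7:10, 8:16, 9:45.
h = 13 is already in the table at j=5, so x = 5.
Check: 21^5 ≡ 13 (mod 97).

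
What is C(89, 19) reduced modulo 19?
4

Using Lucas' theorem:
Write n=89 and k=19 in base 19:
n in base 19: [4, 13]
k in base 19: [1, 0]
C(89,19) mod 19 = ∏ C(n_i, k_i) mod 19
Digit binomials (mod 19): C(4,1) = 4; C(13,0) = 1
Product: 4 × 1 = 4 ≡ 4 (mod 19)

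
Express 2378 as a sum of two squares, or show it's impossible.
13² + 47² (a=13, b=47)

Factorization: 2378 = 2 × 29 × 41
By Fermat: n is sum of two squares iff every prime p ≡ 3 (mod 4) appears to even power.
All primes ≡ 3 (mod 4) appear to even power.
Search a = 0, 1, 2, … for 2378 - a² a perfect square: first hit at a = 13: 2378 - 169 = 2209 = 47².
2378 = 13² + 47² = 169 + 2209 ✓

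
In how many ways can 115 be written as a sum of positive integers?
1064144451

p(n) counts ways to write n as a sum of positive integers (order ignored).
Euler's pentagonal recurrence: p(k) = p(k-1) + p(k-2) - p(k-5) - p(k-7) + p(k-12) + p(k-15) - ... (offsets j(3j∓1)/2, signs ++--, p(0)=1, p(<0)=0).
DP table for k = 0..114: p(0)=1, p(1)=1, p(2)=2, p(3)=3, p(4)=5, p(5)=7, p(6)=11, p(7)=15, p(8)=22, p(9)=30, p(10)=42, p(11)=56, p(12)=77, p(13)=101, p(14)=135, p(15)=176, p(16)=231, p(17)=297, p(18)=385, p(19)=490, p(20)=627, p(21)=792, p(22)=1002, p(23)=1255, p(24)=1575, p(25)=1958, p(26)=2436, p(27)=3010, p(28)=3718, p(29)=4565, p(30)=5604, p(31)=6842, p(32)=8349, p(33)=10143, p(34)=12310, p(35)=14883, p(36)=17977, p(37)=21637, p(38)=26015, p(39)=31185, p(40)=37338, p(41)=44583, p(42)=53174, p(43)=63261, p(44)=75175, p(45)=89134, p(46)=105558, p(47)=124754, p(48)=147273, p(49)=173525, p(50)=204226, p(51)=239943, p(52)=281589, p(53)=329931, p(54)=386155, p(55)=451276, p(56)=526823, p(57)=614154, p(58)=715220, p(59)=831820, p(60)=966467, p(61)=1121505, p(62)=1300156, p(63)=1505499, p(64)=1741630, p(65)=2012558, p(66)=2323520, p(67)=2679689, p(68)=3087735, p(69)=3554345, p(70)=4087968, p(71)=4697205, p(72)=5392783, p(73)=6185689, p(74)=7089500, p(75)=8118264, p(76)=9289091, p(77)=10619863, p(78)=12132164, p(79)=13848650, p(80)=15796476, p(81)=18004327, p(82)=20506255, p(83)=23338469, p(84)=26543660, p(85)=30167357, p(86)=34262962, p(87)=38887673, p(88)=44108109, p(89)=49995925, p(90)=56634173, p(91)=64112359, p(92)=72533807, p(93)=82010177, p(94)=92669720, p(95)=104651419, p(96)=118114304, p(97)=133230930, p(98)=150198136, p(99)=169229875, p(100)=190569292, p(101)=214481126, p(102)=241265379, p(103)=271248950, p(104)=304801365, p(105)=342325709, p(106)=384276336, p(107)=431149389, p(108)=483502844, p(109)=541946240, p(110)=607163746, p(111)=679903203, p(112)=761002156, p(113)=851376628, p(114)=952050665.
Final step: p(115) = p(114) + p(113) - p(110) - p(108) + p(103) + p(100) - p(93) - p(89) + p(80) + p(75) - p(64) - p(58) + p(45) + p(38) - p(23) - p(15)
= 952050665 + 851376628 - 607163746 - 483502844 + 271248950 + 190569292 - 82010177 - 49995925 + 15796476 + 8118264 - 1741630 - 715220 + 89134 + 26015 - 1255 - 176
= 1064144451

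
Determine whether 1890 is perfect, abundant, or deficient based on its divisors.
abundant

Proper divisors of 1890: sum = 1 + 2 + 3 + 5 + 6 + 7 + 9 + 10 + ... + 315 + 378 + 630 + 945 (31 divisors) = 3870
Since 3870 > 1890, 1890 is abundant.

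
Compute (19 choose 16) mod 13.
7

Using Lucas' theorem:
Write n=19 and k=16 in base 13:
n in base 13: [1, 6]
k in base 13: [1, 3]
C(19,16) mod 13 = ∏ C(n_i, k_i) mod 13
Digit binomials (mod 13): C(1,1) = 1; C(6,3) = 20 ≡ 7
Product: 1 × 7 = 7 ≡ 7 (mod 13)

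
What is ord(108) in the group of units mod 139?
138

139 is prime, so ord(108) divides φ(139) = 138.
Divisors of 138: 1, 2, 3, 6, 23, 46, 69, 138.
Repeated squaring: 108^1 ≡ 108, 108^2 ≡ 127, 108^4 ≡ 5, 108^8 ≡ 25, 108^16 ≡ 69, 108^32 ≡ 35, 108^64 ≡ 113, 108^128 ≡ 120 (mod 139).
Test 108^d mod 139 for each divisor d in increasing order:
108^1 ≡ 108
108^2 ≡ 127
108^3 = 108^2·108^1 ≡ 94
108^6 = 108^4·108^2 ≡ 79
108^23 = 108^16·108^4·108^2·108^1 ≡ 43
108^46 = 108^32·108^8·108^4·108^2 ≡ 42
108^69 = 108^64·108^4·108^1 ≡ 138
108^138 = 108^128·108^8·108^2 ≡ 1  ← first divisor giving 1
The order is 138.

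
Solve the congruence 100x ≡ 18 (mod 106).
x ≡ 50 (mod 53)

gcd(100, 106) = 2, which divides 18, so solutions exist.
Divide through by 2: 50x ≡ 9 (mod 53).
Find 50^(-1) mod 53 by the extended Euclidean algorithm:
53 = 1 × 50 + 3  ⟹  3 = (1)·53 + (-1)·50
50 = 16 × 3 + 2  ⟹  2 = (-16)·53 + (17)·50
3 = 1 × 2 + 1  ⟹  1 = (17)·53 + (-18)·50
So (-18)·50 ≡ 1 (mod 53), i.e. 50^(-1) ≡ -18 ≡ 35 (mod 53).
x ≡ 35 × 9 = 315 ≡ 50 (mod 53).
Check: 100 × 50 = 5000 ≡ 18 (mod 106).
x ≡ 50 (mod 53), giving 2 solutions mod 106.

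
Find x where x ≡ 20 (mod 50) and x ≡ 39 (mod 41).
1720

Using Chinese Remainder Theorem:
M = 50 × 41 = 2050
M1 = 41, M2 = 50
y1 = 41^(-1) mod 50 = 11
y2 = 50^(-1) mod 41 = 32
x = (20×41×11 + 39×50×32) mod 2050 = 1720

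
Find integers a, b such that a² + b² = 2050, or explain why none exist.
5² + 45² (a=5, b=45)

Factorization: 2050 = 2 × 5^2 × 41
By Fermat: n is sum of two squares iff every prime p ≡ 3 (mod 4) appears to even power.
All primes ≡ 3 (mod 4) appear to even power.
Search a = 0, 1, 2, … for 2050 - a² a perfect square: first hit at a = 5: 2050 - 25 = 2025 = 45².
2050 = 5² + 45² = 25 + 2025 ✓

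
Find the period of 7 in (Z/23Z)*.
22

23 is prime, so ord(7) divides φ(23) = 22.
Divisors of 22: 1, 2, 11, 22.
Repeated squaring: 7^1 ≡ 7, 7^2 ≡ 3, 7^4 ≡ 9, 7^8 ≡ 12, 7^16 ≡ 6 (mod 23).
Test 7^d mod 23 for each divisor d in increasing order:
7^1 ≡ 7
7^2 ≡ 3
7^11 = 7^8·7^2·7^1 ≡ 22
7^22 = 7^16·7^4·7^2 ≡ 1  ← first divisor giving 1
The order is 22.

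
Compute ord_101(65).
10

101 is prime, so ord(65) divides φ(101) = 100.
Divisors of 100: 1, 2, 4, 5, 10, 20, 25, 50, 100.
Repeated squaring: 65^1 ≡ 65, 65^2 ≡ 84, 65^4 ≡ 87, 65^8 ≡ 95, 65^16 ≡ 36, 65^32 ≡ 84, 65^64 ≡ 87 (mod 101).
Test 65^d mod 101 for each divisor d in increasing order:
65^1 ≡ 65
65^2 ≡ 84
65^4 ≡ 87
65^5 = 65^4·65^1 ≡ 100
65^10 = 65^8·65^2 ≡ 1  ← first divisor giving 1
The order is 10.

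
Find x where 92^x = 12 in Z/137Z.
93

Baby-step giant-step with step n = ⌈√137⌉ = 12.
Baby steps 92^j mod 137 (j:value) for j=0..11: 0:1, 1:92, 2:107, 3:117, 4:78, 5:52, 6:126, 7:84, 8:56, 9:83, 10:101, 11:113.
Giant-step multiplier: 92^(-12) ≡ 92^(136-12) = 92^124 ≡ 77 (mod 137).
Giant steps γ_i = 12·77^i mod 137: γ_0=12, γ_1=102, γ_2=45, γ_3=40, γ_4=66, γ_5=13, γ_6=42, γ_7=83 (in table at j=9).
x = i·n + j = 7·12 + 9 = 93.
Check: 92^93 ≡ 12 (mod 137).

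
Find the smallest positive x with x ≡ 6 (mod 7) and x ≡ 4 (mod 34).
174

Using Chinese Remainder Theorem:
M = 7 × 34 = 238
M1 = 34, M2 = 7
y1 = 34^(-1) mod 7 = 6
y2 = 7^(-1) mod 34 = 5
x = (6×34×6 + 4×7×5) mod 238 = 174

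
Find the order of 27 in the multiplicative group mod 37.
6

37 is prime, so ord(27) divides φ(37) = 36.
Divisors of 36: 1, 2, 3, 4, 6, 9, 12, 18, 36.
Repeated squaring: 27^1 ≡ 27, 27^2 ≡ 26, 27^4 ≡ 10, 27^8 ≡ 26, 27^16 ≡ 10, 27^32 ≡ 26 (mod 37).
Test 27^d mod 37 for each divisor d in increasing order:
27^1 ≡ 27
27^2 ≡ 26
27^3 = 27^2·27^1 ≡ 36
27^4 ≡ 10
27^6 = 27^4·27^2 ≡ 1  ← first divisor giving 1
The order is 6.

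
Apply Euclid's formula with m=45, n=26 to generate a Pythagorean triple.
(1349, 2340, 2701)

Euclid's formula: a = m² - n², b = 2mn, c = m² + n²
m = 45, n = 26
a = 45² - 26² = 2025 - 676 = 1349
b = 2 × 45 × 26 = 2340
c = 45² + 26² = 2025 + 676 = 2701
Verification: 1349² + 2340² = 1819801 + 5475600 = 7295401 = 2701² ✓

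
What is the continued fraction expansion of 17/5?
[3; 2, 2]

Euclidean algorithm steps:
17 = 3 × 5 + 2
5 = 2 × 2 + 1
2 = 2 × 1 + 0
Continued fraction: [3; 2, 2]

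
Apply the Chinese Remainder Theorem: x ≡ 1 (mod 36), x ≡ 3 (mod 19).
649

Using Chinese Remainder Theorem:
M = 36 × 19 = 684
M1 = 19, M2 = 36
y1 = 19^(-1) mod 36 = 19
y2 = 36^(-1) mod 19 = 9
x = (1×19×19 + 3×36×9) mod 684 = 649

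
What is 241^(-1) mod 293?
231

gcd(241, 293) = 1, so the inverse exists.
Extended Euclidean algorithm on (293, 241):
293 = 1 × 241 + 52  ⟹  52 = (1)·293 + (-1)·241
241 = 4 × 52 + 33  ⟹  33 = (-4)·293 + (5)·241
52 = 1 × 33 + 19  ⟹  19 = (5)·293 + (-6)·241
33 = 1 × 19 + 14  ⟹  14 = (-9)·293 + (11)·241
19 = 1 × 14 + 5  ⟹  5 = (14)·293 + (-17)·241
14 = 2 × 5 + 4  ⟹  4 = (-37)·293 + (45)·241
5 = 1 × 4 + 1  ⟹  1 = (51)·293 + (-62)·241
So (-62)·241 ≡ 1 (mod 293), i.e. 241^(-1) ≡ -62 ≡ 231 (mod 293).
Check: 241 × 231 = 55671 ≡ 1 (mod 293)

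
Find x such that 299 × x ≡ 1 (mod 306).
131

gcd(299, 306) = 1, so the inverse exists.
Extended Euclidean algorithm on (306, 299):
306 = 1 × 299 + 7  ⟹  7 = (1)·306 + (-1)·299
299 = 42 × 7 + 5  ⟹  5 = (-42)·306 + (43)·299
7 = 1 × 5 + 2  ⟹  2 = (43)·306 + (-44)·299
5 = 2 × 2 + 1  ⟹  1 = (-128)·306 + (131)·299
So (131)·299 ≡ 1 (mod 306), i.e. 299^(-1) ≡ 131 (mod 306).
Check: 299 × 131 = 39169 ≡ 1 (mod 306)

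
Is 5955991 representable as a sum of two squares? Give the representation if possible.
Not possible

Factorization: 5955991 = 29 × 59^3
By Fermat: n is sum of two squares iff every prime p ≡ 3 (mod 4) appears to even power.
Prime(s) ≡ 3 (mod 4) with odd exponent: [(59, 3)]
Therefore 5955991 cannot be expressed as a² + b².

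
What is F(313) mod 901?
89

Matrix identity: Q^n = [[F_(n+1), F_n], [F_n, F_(n-1)]] with Q = [[1,1],[1,0]].
n = 313 = 100111001₂. Square-and-multiply, entries mod 901:
Q^1 = [[1,1],[1,0]]
Q^2 = (Q^1)² = [[2,1],[1,1]]
Q^4 = (Q^2)² = [[5,3],[3,2]]
Q^9 = (Q^4)²·Q = [[55,34],[34,21]]
Q^19 = (Q^9)²·Q = [[458,577],[577,782]]
Q^39 = (Q^19)²·Q = [[377,291],[291,86]]
Q^78 = (Q^39)² = [[659,484],[484,175]]
Q^156 = (Q^78)² = [[896,8],[8,888]]
Q^313 = (Q^156)²·Q = [[846,89],[89,757]]
F_313 mod 901 = Q^313[0][1] = 89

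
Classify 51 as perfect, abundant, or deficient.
deficient

Proper divisors of 51: sum = 1 + 3 + 17 = 21
Since 21 < 51, 51 is deficient.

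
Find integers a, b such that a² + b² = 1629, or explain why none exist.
27² + 30² (a=27, b=30)

Factorization: 1629 = 3^2 × 181
By Fermat: n is sum of two squares iff every prime p ≡ 3 (mod 4) appears to even power.
All primes ≡ 3 (mod 4) appear to even power.
Search a = 0, 1, 2, … for 1629 - a² a perfect square: first hit at a = 27: 1629 - 729 = 900 = 30².
1629 = 27² + 30² = 729 + 900 ✓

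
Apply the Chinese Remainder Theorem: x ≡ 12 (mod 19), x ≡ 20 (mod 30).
50

Using Chinese Remainder Theorem:
M = 19 × 30 = 570
M1 = 30, M2 = 19
y1 = 30^(-1) mod 19 = 7
y2 = 19^(-1) mod 30 = 19
x = (12×30×7 + 20×19×19) mod 570 = 50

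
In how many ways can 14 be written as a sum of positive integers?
135

p(n) counts ways to write n as a sum of positive integers (order ignored).
Euler's pentagonal recurrence: p(k) = p(k-1) + p(k-2) - p(k-5) - p(k-7) + p(k-12) + p(k-15) - ... (offsets j(3j∓1)/2, signs ++--, p(0)=1, p(<0)=0).
DP table for k = 0..13: p(0)=1, p(1)=1, p(2)=2, p(3)=3, p(4)=5, p(5)=7, p(6)=11, p(7)=15, p(8)=22, p(9)=30, p(10)=42, p(11)=56, p(12)=77, p(13)=101.
Final step: p(14) = p(13) + p(12) - p(9) - p(7) + p(2)
= 101 + 77 - 30 - 15 + 2
= 135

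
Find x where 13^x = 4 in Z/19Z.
4

Baby-step giant-step with step n = ⌈√19⌉ = 5.
Baby steps 13^j mod 19 (j:value) for j=0..4: 0:1, 1:13, 2:17, 3:12, 4:4.
h = 4 is already in the table at j=4, so x = 4.
Check: 13^4 ≡ 4 (mod 19).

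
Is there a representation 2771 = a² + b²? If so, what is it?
Not possible

Factorization: 2771 = 17 × 163
By Fermat: n is sum of two squares iff every prime p ≡ 3 (mod 4) appears to even power.
Prime(s) ≡ 3 (mod 4) with odd exponent: [(163, 1)]
Therefore 2771 cannot be expressed as a² + b².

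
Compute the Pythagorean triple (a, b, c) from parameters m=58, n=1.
(3363, 116, 3365)

Euclid's formula: a = m² - n², b = 2mn, c = m² + n²
m = 58, n = 1
a = 58² - 1² = 3364 - 1 = 3363
b = 2 × 58 × 1 = 116
c = 58² + 1² = 3364 + 1 = 3365
Verification: 3363² + 116² = 11309769 + 13456 = 11323225 = 3365² ✓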